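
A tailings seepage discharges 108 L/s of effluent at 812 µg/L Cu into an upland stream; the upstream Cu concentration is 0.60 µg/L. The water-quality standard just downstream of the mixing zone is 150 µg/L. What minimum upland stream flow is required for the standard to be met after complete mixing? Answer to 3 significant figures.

479 L/s

Set C_mix = 150: (Q·0.6000 + 108.0·812.0) / (Q + 108.0) = 150
→ Q = 108.0·(812.0 − 150)/(150 − 0.6000) = 478.6 L/s.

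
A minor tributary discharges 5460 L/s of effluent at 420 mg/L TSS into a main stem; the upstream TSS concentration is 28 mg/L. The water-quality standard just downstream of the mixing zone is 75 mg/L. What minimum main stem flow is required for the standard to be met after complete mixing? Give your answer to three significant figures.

Set C_mix = 75: (Q·28.00 + 5460·420.0) / (Q + 5460) = 75
→ Q = 5460·(420.0 − 75)/(75 − 28.00) = 40080 L/s.

40100 L/s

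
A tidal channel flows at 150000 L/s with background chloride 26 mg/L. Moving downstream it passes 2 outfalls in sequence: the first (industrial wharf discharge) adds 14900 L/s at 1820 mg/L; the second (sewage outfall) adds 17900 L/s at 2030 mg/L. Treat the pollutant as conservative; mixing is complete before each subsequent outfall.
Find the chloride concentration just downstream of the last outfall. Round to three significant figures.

Below outfall 1: Q → 164900 L/s, C = (150000·26.00 + 14900·1820)/164900 = 188.1 mg/L.
Below outfall 2: Q → 182800 L/s, C = (164900·188.1 + 17900·2030)/182800 = 368.5 mg/L.

368 mg/L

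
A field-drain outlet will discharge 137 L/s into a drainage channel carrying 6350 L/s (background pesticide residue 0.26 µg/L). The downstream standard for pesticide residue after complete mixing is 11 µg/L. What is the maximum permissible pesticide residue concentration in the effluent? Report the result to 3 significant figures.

At the limit, (Qr·Cr + Qe·Cₑ)/(Qr + Qe) = 11:
Cₑ = (6487·11 − 6350·0.2600) / 137.0 = 508.8 µg/L.

509 µg/L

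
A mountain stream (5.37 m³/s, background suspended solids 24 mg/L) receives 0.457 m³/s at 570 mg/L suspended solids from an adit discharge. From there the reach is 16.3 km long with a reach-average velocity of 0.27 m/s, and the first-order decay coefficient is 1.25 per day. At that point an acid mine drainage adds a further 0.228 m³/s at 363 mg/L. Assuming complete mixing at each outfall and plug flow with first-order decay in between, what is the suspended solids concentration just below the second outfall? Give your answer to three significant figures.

Conservation of mass: C = (5.370·24.00 + 0.4570·570.0) / 5.827 = 389.4/5.827 = 66.82 mg/L; combined flow 5.827 m³/s.
Travel time t = 16.3·1000 / 0.27 = 60370 s = 16.77 h.
Applying C = C₀e^(−kt): 66.82 × 0.4175 = 27.90 mg/L.
At the second outfall, C = (5.827·27.90 + 0.2280·363.0) / (5.827 + 0.2280) = 40.52 mg/L.

40.5 mg/L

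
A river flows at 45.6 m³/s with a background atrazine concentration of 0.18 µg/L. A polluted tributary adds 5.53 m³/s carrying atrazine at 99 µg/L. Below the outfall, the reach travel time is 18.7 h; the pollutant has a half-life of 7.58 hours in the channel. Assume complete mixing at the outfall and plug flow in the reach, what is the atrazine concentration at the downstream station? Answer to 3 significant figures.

1.97 µg/L

Mixed concentration C = ΣQC/ΣQ = (45.60·0.1800 + 5.530·99.00) / 51.13 = 555.7/51.13 = 10.87 µg/L.
Half-life 7.58 h → k = ln 2 / 7.58 = 0.09144 h⁻¹ = 2.195 d⁻¹.
First-order decay: C = 10.87·exp(−k·t) = 10.87·0.1809 = 1.966 µg/L.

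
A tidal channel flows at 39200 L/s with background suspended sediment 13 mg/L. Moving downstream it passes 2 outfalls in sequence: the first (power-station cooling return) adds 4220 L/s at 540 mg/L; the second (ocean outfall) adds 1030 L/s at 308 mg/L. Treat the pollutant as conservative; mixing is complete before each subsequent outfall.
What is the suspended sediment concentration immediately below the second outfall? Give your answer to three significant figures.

69.9 mg/L

After outfall 1: Q = 39200 + 4220 = 43420 L/s; C = (39200·13.00 + 4220·540.0)/43420 = 64.22 mg/L.
After outfall 2: Q = 43420 + 1030 = 44450 L/s; C = (43420·64.22 + 1030·308.0)/44450 = 69.87 mg/L.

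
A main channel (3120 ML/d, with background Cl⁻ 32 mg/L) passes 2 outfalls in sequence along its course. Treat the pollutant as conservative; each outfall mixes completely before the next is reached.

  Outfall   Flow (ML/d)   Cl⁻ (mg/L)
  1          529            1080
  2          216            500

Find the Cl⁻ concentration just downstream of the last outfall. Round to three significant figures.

202 mg/L

After outfall 1: Q = 3120 + 529.0 = 3649 ML/d; C = (3120·32.00 + 529.0·1080)/3649 = 183.9 mg/L.
After outfall 2: Q = 3649 + 216.0 = 3865 ML/d; C = (3649·183.9 + 216.0·500.0)/3865 = 201.6 mg/L.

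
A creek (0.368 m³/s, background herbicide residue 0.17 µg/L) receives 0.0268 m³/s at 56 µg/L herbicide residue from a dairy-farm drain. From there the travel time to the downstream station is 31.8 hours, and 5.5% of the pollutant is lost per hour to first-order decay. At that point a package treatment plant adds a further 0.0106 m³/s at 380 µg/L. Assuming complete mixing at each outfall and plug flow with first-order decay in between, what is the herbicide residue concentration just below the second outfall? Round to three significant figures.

Conservation of mass: C = (0.3680·0.1700 + 0.02680·56.00) / 0.3948 = 1.563/0.3948 = 3.960 µg/L; combined flow 0.3948 m³/s.
5.5%/h lost → k = −ln(1 − 0.055) = 0.05657 h⁻¹.
Decay over the reach: 3.960·exp(−kt) = 3.960·0.1655 = 0.6553 µg/L.
At the second outfall, C = (0.3948·0.6553 + 0.01060·380.0) / (0.3948 + 0.01060) = 10.57 µg/L.

10.6 µg/L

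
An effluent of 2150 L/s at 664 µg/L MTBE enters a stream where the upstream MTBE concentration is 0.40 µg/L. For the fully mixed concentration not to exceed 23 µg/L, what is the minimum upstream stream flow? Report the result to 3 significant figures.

Set C_mix = 23: (Q·0.4000 + 2150·664.0) / (Q + 2150) = 23
→ Q = 2150·(664.0 − 23)/(23 − 0.4000) = 60980 L/s.

61000 L/s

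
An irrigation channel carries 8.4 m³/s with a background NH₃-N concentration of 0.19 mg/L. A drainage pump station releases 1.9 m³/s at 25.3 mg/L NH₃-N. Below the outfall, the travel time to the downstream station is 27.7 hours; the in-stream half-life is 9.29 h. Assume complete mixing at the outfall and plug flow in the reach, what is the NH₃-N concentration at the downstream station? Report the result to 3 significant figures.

0.610 mg/L

After mixing, C = (8.400·0.1900 + 1.900·25.30) / 10.30 = 49.67/10.30 = 4.822 mg/L.
Half-life 9.29 h → k = ln 2 / 9.29 = 0.07461 h⁻¹ = 1.791 d⁻¹.
Decay over the reach: 4.822·exp(−kt) = 4.822·0.1266 = 0.6104 mg/L.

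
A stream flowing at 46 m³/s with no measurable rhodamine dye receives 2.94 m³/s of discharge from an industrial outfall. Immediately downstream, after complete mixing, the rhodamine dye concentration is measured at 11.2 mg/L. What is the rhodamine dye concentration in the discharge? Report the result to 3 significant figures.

186 mg/L

Mass balance: 46.00·0 + 2.940·Cₑ = 48.94·11.20
→ Cₑ = (48.94·11.20 − 46.00·0) / 2.940 = 186.4 mg/L.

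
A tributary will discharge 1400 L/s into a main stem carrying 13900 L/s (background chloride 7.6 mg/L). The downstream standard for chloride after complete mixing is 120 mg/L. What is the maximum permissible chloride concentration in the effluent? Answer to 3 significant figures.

1240 mg/L

At the limit, (Qr·Cr + Qe·Cₑ)/(Qr + Qe) = 120:
Cₑ = (15300·120 − 13900·7.600) / 1400 = 1236 mg/L.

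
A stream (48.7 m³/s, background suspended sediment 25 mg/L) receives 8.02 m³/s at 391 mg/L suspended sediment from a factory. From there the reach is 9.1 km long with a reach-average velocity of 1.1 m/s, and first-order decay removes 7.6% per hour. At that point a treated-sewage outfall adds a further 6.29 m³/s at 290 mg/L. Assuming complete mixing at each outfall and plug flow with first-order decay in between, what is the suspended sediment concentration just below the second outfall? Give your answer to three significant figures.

86.6 mg/L

Mass balance: C = (48.70·25.00 + 8.020·391.0) / 56.72 = 4353/56.72 = 76.75 mg/L; combined flow 56.72 m³/s.
Travel time t = 9.1·1000 / 1.1 = 8273 s = 2.298 h.
7.6%/h lost → k = −ln(1 − 0.076) = 0.07904 h⁻¹.
Decay over the reach: 76.75·exp(−kt) = 76.75·0.8339 = 64.00 mg/L.
At the second outfall, C = (56.72·64.00 + 6.290·290.0) / (56.72 + 6.290) = 86.56 mg/L.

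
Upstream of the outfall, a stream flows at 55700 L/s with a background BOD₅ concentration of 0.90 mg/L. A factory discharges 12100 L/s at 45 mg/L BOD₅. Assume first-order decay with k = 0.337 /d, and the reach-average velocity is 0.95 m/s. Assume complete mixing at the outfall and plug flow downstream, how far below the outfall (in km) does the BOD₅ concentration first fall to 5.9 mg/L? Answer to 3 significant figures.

Flow-weighted average: C = (55700·0.9000 + 12100·45.00) / 67800 = 594600/67800 = 8.770 mg/L.
Set 8.770·exp(−k·t) = 5.9 → t = ln(8.770/5.9)/k = 101600 s = 28.23 h.
Distance = v·t = 0.95·101600 = 96550 m = 96.55 km.

96.6 km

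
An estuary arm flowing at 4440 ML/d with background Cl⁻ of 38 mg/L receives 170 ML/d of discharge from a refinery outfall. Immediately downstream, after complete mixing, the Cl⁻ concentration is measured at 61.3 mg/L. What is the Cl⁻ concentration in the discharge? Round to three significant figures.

670 mg/L

Mass balance: 4440·38.00 + 170.0·Cₑ = 4610·61.30
→ Cₑ = (4610·61.30 − 4440·38.00) / 170.0 = 669.8 mg/L.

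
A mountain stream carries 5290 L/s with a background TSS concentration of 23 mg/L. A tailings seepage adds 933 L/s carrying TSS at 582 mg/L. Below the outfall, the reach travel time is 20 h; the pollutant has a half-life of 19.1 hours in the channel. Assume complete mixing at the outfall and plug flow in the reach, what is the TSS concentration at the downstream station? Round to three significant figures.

Conservation of mass: C = (5290·23.00 + 933.0·582.0) / 6223 = 664700/6223 = 106.8 mg/L.
Half-life 19.1 h → k = ln 2 / 19.1 = 0.03629 h⁻¹ = 0.8710 d⁻¹.
Applying C = C₀e^(−kt): 106.8 × 0.4839 = 51.69 mg/L.

51.7 mg/L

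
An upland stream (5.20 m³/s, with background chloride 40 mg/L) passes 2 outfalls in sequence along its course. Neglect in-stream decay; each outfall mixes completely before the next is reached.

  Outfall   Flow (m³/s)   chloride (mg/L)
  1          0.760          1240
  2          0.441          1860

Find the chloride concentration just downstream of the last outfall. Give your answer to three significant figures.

Outfall 1: combined Q = 5.960 m³/s; C = (5.200·40.00 + 0.7600·1240)/5.960 = 193.0 mg/L.
Outfall 2: combined Q = 6.401 m³/s; C = (5.960·193.0 + 0.4410·1860)/6.401 = 307.9 mg/L.

308 mg/L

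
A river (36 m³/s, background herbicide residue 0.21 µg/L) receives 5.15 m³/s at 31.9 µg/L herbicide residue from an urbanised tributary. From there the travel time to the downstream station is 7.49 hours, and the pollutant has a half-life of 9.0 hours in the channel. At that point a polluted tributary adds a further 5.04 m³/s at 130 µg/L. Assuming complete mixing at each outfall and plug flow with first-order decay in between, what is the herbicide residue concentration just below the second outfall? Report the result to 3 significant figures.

Flow-weighted average: C = (36.00·0.2100 + 5.150·31.90) / 41.15 = 171.8/41.15 = 4.176 µg/L; combined flow 41.15 m³/s.
Half-life 9.0 h → k = ln 2 / 9.0 = 0.07702 h⁻¹ = 1.848 d⁻¹.
Applying C = C₀e^(−kt): 4.176 × 0.5617 = 2.346 µg/L.
At the second outfall, C = (41.15·2.346 + 5.040·130.0) / (41.15 + 5.040) = 16.27 µg/L.

16.3 µg/L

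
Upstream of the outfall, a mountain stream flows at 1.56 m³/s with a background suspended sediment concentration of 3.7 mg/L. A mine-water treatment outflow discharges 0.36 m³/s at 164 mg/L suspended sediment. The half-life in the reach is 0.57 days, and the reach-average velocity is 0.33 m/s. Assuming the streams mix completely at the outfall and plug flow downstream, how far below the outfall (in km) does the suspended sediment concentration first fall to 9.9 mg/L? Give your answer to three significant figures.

Conservation of mass: C = (1.560·3.700 + 0.3600·164.0) / 1.920 = 64.81/1.920 = 33.76 mg/L.
Half-life 0.57 d → k = ln 2 / 0.57 = 1.216 d⁻¹.
Set 33.76·exp(−k·t) = 9.9 → t = ln(33.76/9.9)/k = 87150 s = 24.21 h.
Distance = v·t = 0.33·87150 = 28760 m = 28.76 km.

28.8 km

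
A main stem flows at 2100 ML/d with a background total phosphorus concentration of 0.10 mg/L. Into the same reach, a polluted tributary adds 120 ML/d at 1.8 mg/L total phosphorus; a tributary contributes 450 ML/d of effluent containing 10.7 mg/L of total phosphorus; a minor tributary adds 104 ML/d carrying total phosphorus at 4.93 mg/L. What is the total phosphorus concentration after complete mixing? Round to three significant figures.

Mixed concentration C = ΣQC/ΣQ = (2100·0.1000 + 120.0·1.800 + 450.0·10.70 + 104.0·4.930) / 2774 = 5754/2774 = 2.074 mg/L.

2.07 mg/L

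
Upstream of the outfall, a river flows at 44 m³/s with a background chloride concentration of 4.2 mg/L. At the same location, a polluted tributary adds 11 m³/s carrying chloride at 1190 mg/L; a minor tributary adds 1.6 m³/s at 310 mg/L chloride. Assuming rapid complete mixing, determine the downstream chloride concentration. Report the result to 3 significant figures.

Mass balance: C = (44.00·4.200 + 11.00·1190 + 1.600·310.0) / 56.60 = 13770/56.60 = 243.3 mg/L.

243 mg/L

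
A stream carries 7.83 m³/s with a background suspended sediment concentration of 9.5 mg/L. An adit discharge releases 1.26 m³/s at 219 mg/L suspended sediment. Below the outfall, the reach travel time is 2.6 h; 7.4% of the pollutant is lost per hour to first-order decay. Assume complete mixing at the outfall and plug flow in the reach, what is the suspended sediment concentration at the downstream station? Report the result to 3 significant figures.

After mixing, C = (7.830·9.500 + 1.260·219.0) / 9.090 = 350.3/9.090 = 38.54 mg/L.
7.4%/h lost → k = −ln(1 − 0.074) = 0.07688 h⁻¹.
Applying C = C₀e^(−kt): 38.54 × 0.8188 = 31.56 mg/L.

31.6 mg/L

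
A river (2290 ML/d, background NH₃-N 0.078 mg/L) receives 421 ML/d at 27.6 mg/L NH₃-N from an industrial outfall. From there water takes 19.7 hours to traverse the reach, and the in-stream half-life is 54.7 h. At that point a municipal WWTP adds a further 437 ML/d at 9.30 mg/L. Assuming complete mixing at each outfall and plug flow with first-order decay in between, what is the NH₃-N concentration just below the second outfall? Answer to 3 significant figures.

Conservation of mass: C = (2290·0.07800 + 421.0·27.60) / 2711 = 11800/2711 = 4.352 mg/L; combined flow 2711 ML/d.
Half-life 54.7 h → k = ln 2 / 54.7 = 0.01267 h⁻¹ = 0.3041 d⁻¹.
Applying C = C₀e^(−kt): 4.352 × 0.7791 = 3.391 mg/L.
At the second outfall, C = (2711·3.391 + 437.0·9.300) / (2711 + 437.0) = 4.211 mg/L.

4.21 mg/L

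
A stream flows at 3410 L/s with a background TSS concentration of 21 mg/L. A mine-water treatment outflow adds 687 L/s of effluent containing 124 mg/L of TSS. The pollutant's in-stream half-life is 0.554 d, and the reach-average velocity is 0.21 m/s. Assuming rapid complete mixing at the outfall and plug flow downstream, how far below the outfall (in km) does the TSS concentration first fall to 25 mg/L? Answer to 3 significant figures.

Conservation of mass: C = (3410·21.00 + 687.0·124.0) / 4097 = 156800/4097 = 38.27 mg/L.
Half-life 0.554 d → k = ln 2 / 0.554 = 1.251 d⁻¹.
Set 38.27·exp(−k·t) = 25 → t = ln(38.27/25)/k = 29410 s = 8.168 h.
Distance = v·t = 0.21·29410 = 6175 m = 6.175 km.

6.18 km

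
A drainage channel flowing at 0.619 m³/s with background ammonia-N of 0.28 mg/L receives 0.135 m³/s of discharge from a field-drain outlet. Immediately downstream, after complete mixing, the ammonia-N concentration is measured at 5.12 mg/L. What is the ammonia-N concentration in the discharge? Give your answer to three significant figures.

Mass balance: 0.6190·0.2800 + 0.1350·Cₑ = 0.7540·5.120
→ Cₑ = (0.7540·5.120 − 0.6190·0.2800) / 0.1350 = 27.31 mg/L.

27.3 mg/L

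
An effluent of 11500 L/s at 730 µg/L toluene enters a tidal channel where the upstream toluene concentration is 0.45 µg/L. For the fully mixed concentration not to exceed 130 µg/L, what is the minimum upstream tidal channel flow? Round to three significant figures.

53300 L/s

Set C_mix = 130: (Q·0.4500 + 11500·730.0) / (Q + 11500) = 130
→ Q = 11500·(730.0 − 130)/(130 − 0.4500) = 53260 L/s.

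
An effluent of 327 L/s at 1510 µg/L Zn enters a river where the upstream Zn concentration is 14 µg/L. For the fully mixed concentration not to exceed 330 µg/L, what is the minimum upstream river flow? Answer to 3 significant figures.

Set C_mix = 330: (Q·14.00 + 327.0·1510) / (Q + 327.0) = 330
→ Q = 327.0·(1510 − 330)/(330 − 14.00) = 1221 L/s.

1220 L/s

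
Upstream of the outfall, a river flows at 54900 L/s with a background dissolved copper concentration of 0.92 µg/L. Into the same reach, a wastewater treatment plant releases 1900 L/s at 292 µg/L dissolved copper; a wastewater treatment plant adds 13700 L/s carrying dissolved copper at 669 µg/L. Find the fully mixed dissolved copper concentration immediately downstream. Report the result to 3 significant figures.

139 µg/L

Conservation of mass: C = (54900·0.9200 + 1900·292.0 + 13700·669.0) / 70500 = 9771000/70500 = 138.6 µg/L.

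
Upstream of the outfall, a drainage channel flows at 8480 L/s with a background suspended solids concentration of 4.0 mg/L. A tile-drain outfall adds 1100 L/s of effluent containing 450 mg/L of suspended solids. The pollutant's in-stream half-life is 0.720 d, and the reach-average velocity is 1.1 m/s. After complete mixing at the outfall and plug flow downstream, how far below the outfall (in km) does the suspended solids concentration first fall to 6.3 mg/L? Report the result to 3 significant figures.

Flow-weighted average: C = (8480·4.000 + 1100·450.0) / 9580 = 528900/9580 = 55.21 mg/L.
Half-life 0.720 d → k = ln 2 / 0.720 = 0.9627 d⁻¹.
Set 55.21·exp(−k·t) = 6.3 → t = ln(55.21/6.3)/k = 194800 s = 54.11 h.
Distance = v·t = 1.1·194800 = 214300 m = 214.3 km.

214 km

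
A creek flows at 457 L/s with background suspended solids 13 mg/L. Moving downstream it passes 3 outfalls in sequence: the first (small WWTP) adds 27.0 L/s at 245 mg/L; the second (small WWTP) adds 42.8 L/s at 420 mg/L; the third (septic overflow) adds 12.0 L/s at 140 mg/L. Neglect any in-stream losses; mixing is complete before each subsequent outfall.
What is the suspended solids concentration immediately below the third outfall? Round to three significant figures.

59.8 mg/L

After outfall 1: Q = 457.0 + 27.00 = 484.0 L/s; C = (457.0·13.00 + 27.00·245.0)/484.0 = 25.94 mg/L.
After outfall 2: Q = 484.0 + 42.80 = 526.8 L/s; C = (484.0·25.94 + 42.80·420.0)/526.8 = 57.96 mg/L.
After outfall 3: Q = 526.8 + 12.00 = 538.8 L/s; C = (526.8·57.96 + 12.00·140.0)/538.8 = 59.78 mg/L.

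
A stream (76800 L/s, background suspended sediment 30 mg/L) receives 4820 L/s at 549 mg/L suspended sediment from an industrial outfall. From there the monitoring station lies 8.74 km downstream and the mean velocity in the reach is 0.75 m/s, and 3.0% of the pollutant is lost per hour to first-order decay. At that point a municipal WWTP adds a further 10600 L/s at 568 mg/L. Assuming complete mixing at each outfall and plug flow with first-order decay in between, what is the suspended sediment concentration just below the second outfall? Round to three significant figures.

114 mg/L

After mixing, C = (76800·30.00 + 4820·549.0) / 81620 = 4950000/81620 = 60.65 mg/L; combined flow 81620 L/s.
Travel time t = 8.74·1000 / 0.75 = 11650 s = 3.237 h.
3.0%/h lost → k = −ln(1 − 0.03) = 0.03046 h⁻¹.
First-order decay: C = 60.65·exp(−k·t) = 60.65·0.9061 = 54.95 mg/L.
At the second outfall, C = (81620·54.95 + 10600·568.0) / (81620 + 10600) = 113.9 mg/L.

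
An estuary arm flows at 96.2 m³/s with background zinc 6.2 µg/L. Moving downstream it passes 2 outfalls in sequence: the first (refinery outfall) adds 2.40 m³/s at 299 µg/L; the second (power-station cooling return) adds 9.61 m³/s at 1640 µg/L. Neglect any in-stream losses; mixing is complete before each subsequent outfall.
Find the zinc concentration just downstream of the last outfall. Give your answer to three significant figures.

158 µg/L

Outfall 1: combined Q = 98.60 m³/s; C = (96.20·6.200 + 2.400·299.0)/98.60 = 13.33 µg/L.
Outfall 2: combined Q = 108.2 m³/s; C = (98.60·13.33 + 9.610·1640)/108.2 = 157.8 µg/L.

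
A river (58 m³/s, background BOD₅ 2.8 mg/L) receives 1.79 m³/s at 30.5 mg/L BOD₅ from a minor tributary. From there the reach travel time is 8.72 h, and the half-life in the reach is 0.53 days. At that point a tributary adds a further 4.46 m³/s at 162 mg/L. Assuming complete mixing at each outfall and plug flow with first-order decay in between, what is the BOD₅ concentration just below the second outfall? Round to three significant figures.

13.3 mg/L

Mass balance: C = (58.00·2.800 + 1.790·30.50) / 59.79 = 217.0/59.79 = 3.629 mg/L; combined flow 59.79 m³/s.
Half-life 0.53 d → k = ln 2 / 0.53 = 1.308 d⁻¹.
Decay over the reach: 3.629·exp(−kt) = 3.629·0.6218 = 2.257 mg/L.
At the second outfall, C = (59.79·2.257 + 4.460·162.0) / (59.79 + 4.460) = 13.35 mg/L.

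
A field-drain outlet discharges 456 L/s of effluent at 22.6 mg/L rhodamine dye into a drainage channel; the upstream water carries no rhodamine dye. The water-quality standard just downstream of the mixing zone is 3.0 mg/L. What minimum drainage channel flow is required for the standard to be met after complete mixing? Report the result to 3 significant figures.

2980 L/s

Set C_mix = 3.0: (Q·0 + 456.0·22.60) / (Q + 456.0) = 3.0
→ Q = 456.0·(22.60 − 3.0)/(3.0 − 0) = 2979 L/s.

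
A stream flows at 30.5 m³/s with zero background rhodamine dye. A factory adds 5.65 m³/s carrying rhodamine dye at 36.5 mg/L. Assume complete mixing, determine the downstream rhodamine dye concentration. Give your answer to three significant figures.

5.70 mg/L

Conservation of mass: C = (30.50·0 + 5.650·36.50) / 36.15 = 206.2/36.15 = 5.705 mg/L.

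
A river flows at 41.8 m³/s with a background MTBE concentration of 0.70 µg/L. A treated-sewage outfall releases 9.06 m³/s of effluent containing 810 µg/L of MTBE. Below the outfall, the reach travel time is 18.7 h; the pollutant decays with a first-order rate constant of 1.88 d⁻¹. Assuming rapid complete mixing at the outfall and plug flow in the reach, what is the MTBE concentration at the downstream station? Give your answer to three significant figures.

33.5 µg/L

Mass balance: C = (41.80·0.7000 + 9.060·810.0) / 50.86 = 7368/50.86 = 144.9 µg/L.
First-order decay: C = 144.9·exp(−k·t) = 144.9·0.2311 = 33.48 µg/L.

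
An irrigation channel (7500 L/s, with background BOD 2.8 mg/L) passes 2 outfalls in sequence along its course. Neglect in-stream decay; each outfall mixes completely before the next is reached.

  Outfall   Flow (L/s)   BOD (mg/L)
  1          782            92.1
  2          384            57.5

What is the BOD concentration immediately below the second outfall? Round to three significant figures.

13.3 mg/L

After outfall 1: Q = 7500 + 782.0 = 8282 L/s; C = (7500·2.800 + 782.0·92.10)/8282 = 11.23 mg/L.
After outfall 2: Q = 8282 + 384.0 = 8666 L/s; C = (8282·11.23 + 384.0·57.50)/8666 = 13.28 mg/L.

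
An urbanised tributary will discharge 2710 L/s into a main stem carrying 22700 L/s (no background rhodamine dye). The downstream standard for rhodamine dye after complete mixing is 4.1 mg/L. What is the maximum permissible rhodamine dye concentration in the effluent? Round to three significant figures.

At the limit, (Qr·Cr + Qe·Cₑ)/(Qr + Qe) = 4.1:
Cₑ = (25410·4.1 − 22700·0) / 2710 = 38.44 mg/L.

38.4 mg/L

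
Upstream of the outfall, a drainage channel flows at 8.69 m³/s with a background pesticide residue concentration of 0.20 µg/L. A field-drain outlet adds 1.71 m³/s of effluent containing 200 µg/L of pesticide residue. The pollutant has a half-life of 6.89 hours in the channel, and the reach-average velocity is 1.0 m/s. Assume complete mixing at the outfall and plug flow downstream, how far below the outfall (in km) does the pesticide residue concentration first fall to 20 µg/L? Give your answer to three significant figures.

Mixed concentration C = ΣQC/ΣQ = (8.690·0.2000 + 1.710·200.0) / 10.40 = 343.7/10.40 = 33.05 µg/L.
Half-life 6.89 h → k = ln 2 / 6.89 = 0.1006 h⁻¹ = 2.414 d⁻¹.
Set 33.05·exp(−k·t) = 20 → t = ln(33.05/20)/k = 17980 s = 4.993 h.
Distance = v·t = 1.0·17980 = 17980 m = 17.98 km.

18.0 km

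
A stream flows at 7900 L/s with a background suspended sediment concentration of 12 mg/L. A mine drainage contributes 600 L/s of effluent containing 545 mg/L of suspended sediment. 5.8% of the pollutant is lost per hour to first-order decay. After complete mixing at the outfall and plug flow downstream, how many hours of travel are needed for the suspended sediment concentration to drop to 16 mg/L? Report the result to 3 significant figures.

After mixing, C = (7900·12.00 + 600.0·545.0) / 8500 = 421800/8500 = 49.62 mg/L.
5.8%/h lost → k = −ln(1 − 0.058) = 0.05975 h⁻¹.
49.62·exp(−k·t) = 16 → t = ln(49.62/16)/k = 68200 s = 18.94 h.

18.9 h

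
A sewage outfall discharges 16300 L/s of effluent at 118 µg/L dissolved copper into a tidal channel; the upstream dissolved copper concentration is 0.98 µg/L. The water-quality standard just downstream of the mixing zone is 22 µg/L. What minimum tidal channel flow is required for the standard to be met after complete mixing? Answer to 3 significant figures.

Set C_mix = 22: (Q·0.9800 + 16300·118.0) / (Q + 16300) = 22
→ Q = 16300·(118.0 − 22)/(22 − 0.9800) = 74440 L/s.

74400 L/s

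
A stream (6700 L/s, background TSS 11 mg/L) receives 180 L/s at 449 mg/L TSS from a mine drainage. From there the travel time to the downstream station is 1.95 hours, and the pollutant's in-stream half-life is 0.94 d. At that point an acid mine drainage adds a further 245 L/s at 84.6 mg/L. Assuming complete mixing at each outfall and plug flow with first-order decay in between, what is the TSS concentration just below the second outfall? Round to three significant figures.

Conservation of mass: C = (6700·11.00 + 180.0·449.0) / 6880 = 154500/6880 = 22.46 mg/L; combined flow 6880 L/s.
Half-life 0.94 d → k = ln 2 / 0.94 = 0.7374 d⁻¹.
First-order decay: C = 22.46·exp(−k·t) = 22.46·0.9418 = 21.15 mg/L.
At the second outfall, C = (6880·21.15 + 245.0·84.60) / (6880 + 245.0) = 23.33 mg/L.

23.3 mg/L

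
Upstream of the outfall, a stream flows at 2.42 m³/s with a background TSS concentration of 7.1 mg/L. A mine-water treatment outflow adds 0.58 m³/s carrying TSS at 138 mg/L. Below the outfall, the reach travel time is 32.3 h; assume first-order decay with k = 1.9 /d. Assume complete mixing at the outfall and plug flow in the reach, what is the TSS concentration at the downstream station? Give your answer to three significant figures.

Flow-weighted average: C = (2.420·7.100 + 0.5800·138.0) / 3.000 = 97.22/3.000 = 32.41 mg/L.
After decay, C = 32.41 × e^(−kt) = 32.41 × 0.07753 = 2.513 mg/L.

2.51 mg/L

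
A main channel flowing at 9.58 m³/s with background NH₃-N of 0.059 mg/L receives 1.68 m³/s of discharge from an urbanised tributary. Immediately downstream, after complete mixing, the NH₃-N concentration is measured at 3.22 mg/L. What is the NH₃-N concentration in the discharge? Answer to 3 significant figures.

21.2 mg/L

Mass balance: 9.580·0.05900 + 1.680·Cₑ = 11.26·3.220
→ Cₑ = (11.26·3.220 − 9.580·0.05900) / 1.680 = 21.25 mg/L.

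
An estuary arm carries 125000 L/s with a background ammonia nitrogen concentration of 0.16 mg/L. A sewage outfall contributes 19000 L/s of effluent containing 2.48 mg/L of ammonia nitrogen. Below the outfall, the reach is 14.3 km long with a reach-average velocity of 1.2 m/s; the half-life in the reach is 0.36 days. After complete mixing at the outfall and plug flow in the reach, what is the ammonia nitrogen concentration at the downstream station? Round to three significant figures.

Flow-weighted average: C = (125000·0.1600 + 19000·2.480) / 144000 = 67120/144000 = 0.4661 mg/L.
Travel time t = 14.3·1000 / 1.2 = 11920 s = 3.310 h.
Half-life 0.36 d → k = ln 2 / 0.36 = 1.925 d⁻¹.
First-order decay: C = 0.4661·exp(−k·t) = 0.4661·0.7668 = 0.3574 mg/L.

0.357 mg/L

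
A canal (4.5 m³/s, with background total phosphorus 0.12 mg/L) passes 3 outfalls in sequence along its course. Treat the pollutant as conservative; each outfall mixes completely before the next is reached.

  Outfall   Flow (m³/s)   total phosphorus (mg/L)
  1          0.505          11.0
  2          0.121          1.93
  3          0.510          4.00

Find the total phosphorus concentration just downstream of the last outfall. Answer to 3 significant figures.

1.48 mg/L

Below outfall 1: Q → 5.005 m³/s, C = (4.500·0.1200 + 0.5050·11.00)/5.005 = 1.218 mg/L.
Below outfall 2: Q → 5.126 m³/s, C = (5.005·1.218 + 0.1210·1.930)/5.126 = 1.235 mg/L.
Below outfall 3: Q → 5.636 m³/s, C = (5.126·1.235 + 0.5100·4.000)/5.636 = 1.485 mg/L.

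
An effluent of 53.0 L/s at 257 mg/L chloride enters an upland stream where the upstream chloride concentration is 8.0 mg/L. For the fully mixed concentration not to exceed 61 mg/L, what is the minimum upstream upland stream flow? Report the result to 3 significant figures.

Set C_mix = 61: (Q·8.000 + 53.00·257.0) / (Q + 53.00) = 61
→ Q = 53.00·(257.0 − 61)/(61 − 8.000) = 196.0 L/s.

196 L/s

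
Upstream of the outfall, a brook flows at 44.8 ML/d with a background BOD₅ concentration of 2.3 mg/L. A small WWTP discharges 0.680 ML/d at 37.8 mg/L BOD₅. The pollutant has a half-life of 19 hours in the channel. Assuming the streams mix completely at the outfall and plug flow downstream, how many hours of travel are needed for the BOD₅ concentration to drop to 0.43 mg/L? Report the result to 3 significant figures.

After mixing, C = (44.80·2.300 + 0.6800·37.80) / 45.48 = 128.7/45.48 = 2.831 mg/L.
Half-life 19 h → k = ln 2 / 19 = 0.03648 h⁻¹ = 0.8756 d⁻¹.
2.831·exp(−k·t) = 0.43 → t = ln(2.831/0.43)/k = 186000 s = 51.66 h.

51.7 h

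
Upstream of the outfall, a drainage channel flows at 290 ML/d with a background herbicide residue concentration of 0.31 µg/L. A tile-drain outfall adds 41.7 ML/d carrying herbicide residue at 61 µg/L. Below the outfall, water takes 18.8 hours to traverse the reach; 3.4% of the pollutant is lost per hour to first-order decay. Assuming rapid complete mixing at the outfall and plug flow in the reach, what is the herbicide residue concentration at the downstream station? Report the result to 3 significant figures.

4.14 µg/L

After mixing, C = (290.0·0.3100 + 41.70·61.00) / 331.7 = 2634/331.7 = 7.940 µg/L.
3.4%/h lost → k = −ln(1 − 0.034) = 0.03459 h⁻¹.
First-order decay: C = 7.940·exp(−k·t) = 7.940·0.5219 = 4.144 µg/L.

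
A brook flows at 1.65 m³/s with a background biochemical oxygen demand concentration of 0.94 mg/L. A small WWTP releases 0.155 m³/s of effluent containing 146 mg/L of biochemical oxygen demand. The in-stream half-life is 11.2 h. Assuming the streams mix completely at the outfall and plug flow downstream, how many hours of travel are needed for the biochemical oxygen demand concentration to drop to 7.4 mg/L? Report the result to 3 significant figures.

9.59 h

Mass balance: C = (1.650·0.9400 + 0.1550·146.0) / 1.805 = 24.18/1.805 = 13.40 mg/L.
Half-life 11.2 h → k = ln 2 / 11.2 = 0.06189 h⁻¹ = 1.485 d⁻¹.
13.40·exp(−k·t) = 7.4 → t = ln(13.40/7.4)/k = 34530 s = 9.590 h.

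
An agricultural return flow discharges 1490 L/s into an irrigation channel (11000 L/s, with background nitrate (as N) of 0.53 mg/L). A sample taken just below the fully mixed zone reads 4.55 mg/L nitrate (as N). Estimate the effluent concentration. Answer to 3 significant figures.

34.2 mg/L

Mass balance: 11000·0.5300 + 1490·Cₑ = 12490·4.550
→ Cₑ = (12490·4.550 − 11000·0.5300) / 1490 = 34.23 mg/L.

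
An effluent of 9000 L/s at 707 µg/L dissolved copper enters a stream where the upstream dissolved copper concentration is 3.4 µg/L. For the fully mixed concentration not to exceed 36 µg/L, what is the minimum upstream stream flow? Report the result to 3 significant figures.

185000 L/s

Set C_mix = 36: (Q·3.400 + 9000·707.0) / (Q + 9000) = 36
→ Q = 9000·(707.0 − 36)/(36 − 3.400) = 185200 L/s.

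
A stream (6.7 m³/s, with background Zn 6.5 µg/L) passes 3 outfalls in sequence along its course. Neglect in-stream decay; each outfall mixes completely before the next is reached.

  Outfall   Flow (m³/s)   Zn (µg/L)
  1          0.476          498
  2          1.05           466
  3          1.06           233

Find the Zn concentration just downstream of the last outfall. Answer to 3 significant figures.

110 µg/L

Below outfall 1: Q → 7.176 m³/s, C = (6.700·6.500 + 0.4760·498.0)/7.176 = 39.10 µg/L.
Below outfall 2: Q → 8.226 m³/s, C = (7.176·39.10 + 1.050·466.0)/8.226 = 93.59 µg/L.
Below outfall 3: Q → 9.286 m³/s, C = (8.226·93.59 + 1.060·233.0)/9.286 = 109.5 µg/L.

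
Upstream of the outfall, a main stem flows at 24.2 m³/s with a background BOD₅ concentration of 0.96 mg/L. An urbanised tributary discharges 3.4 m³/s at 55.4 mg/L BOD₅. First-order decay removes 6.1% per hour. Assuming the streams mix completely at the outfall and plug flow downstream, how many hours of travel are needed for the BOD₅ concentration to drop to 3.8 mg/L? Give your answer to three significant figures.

11.2 h

Conservation of mass: C = (24.20·0.9600 + 3.400·55.40) / 27.60 = 211.6/27.60 = 7.666 mg/L.
6.1%/h lost → k = −ln(1 − 0.061) = 0.06294 h⁻¹.
7.666·exp(−k·t) = 3.8 → t = ln(7.666/3.8)/k = 40140 s = 11.15 h.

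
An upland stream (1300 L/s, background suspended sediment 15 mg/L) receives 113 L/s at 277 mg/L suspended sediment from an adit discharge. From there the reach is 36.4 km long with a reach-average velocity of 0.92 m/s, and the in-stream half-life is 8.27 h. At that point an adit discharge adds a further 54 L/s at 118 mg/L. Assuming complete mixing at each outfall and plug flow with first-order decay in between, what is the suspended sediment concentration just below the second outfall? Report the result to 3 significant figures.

Flow-weighted average: C = (1300·15.00 + 113.0·277.0) / 1413 = 50800/1413 = 35.95 mg/L; combined flow 1413 L/s.
Travel time t = 36.4·1000 / 0.92 = 39570 s = 10.99 h.
Half-life 8.27 h → k = ln 2 / 8.27 = 0.08381 h⁻¹ = 2.012 d⁻¹.
After decay, C = 35.95 × e^(−kt) = 35.95 × 0.3981 = 14.31 mg/L.
Second outfall: C = (1413·14.31 + 54.00·118.0)/1467 = 18.13 mg/L.

18.1 mg/L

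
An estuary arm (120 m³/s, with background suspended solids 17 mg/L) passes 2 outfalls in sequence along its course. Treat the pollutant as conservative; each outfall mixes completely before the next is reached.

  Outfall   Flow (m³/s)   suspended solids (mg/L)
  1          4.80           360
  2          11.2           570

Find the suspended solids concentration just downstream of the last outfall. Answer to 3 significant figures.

74.6 mg/L

Below outfall 1: Q → 124.8 m³/s, C = (120.0·17.00 + 4.800·360.0)/124.8 = 30.19 mg/L.
Below outfall 2: Q → 136.0 m³/s, C = (124.8·30.19 + 11.20·570.0)/136.0 = 74.65 mg/L.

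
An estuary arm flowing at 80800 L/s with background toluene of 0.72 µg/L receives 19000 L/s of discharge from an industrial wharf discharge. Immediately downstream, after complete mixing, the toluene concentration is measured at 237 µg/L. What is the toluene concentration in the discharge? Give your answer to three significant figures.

Mass balance: 80800·0.7200 + 19000·Cₑ = 99800·237.0
→ Cₑ = (99800·237.0 − 80800·0.7200) / 19000 = 1242 µg/L.

1240 µg/L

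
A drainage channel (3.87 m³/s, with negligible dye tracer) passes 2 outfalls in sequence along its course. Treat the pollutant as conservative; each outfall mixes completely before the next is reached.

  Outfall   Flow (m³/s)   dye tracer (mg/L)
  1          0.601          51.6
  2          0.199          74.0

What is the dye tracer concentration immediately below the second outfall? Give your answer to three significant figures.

Outfall 1: combined Q = 4.471 m³/s; C = (3.870·0 + 0.6010·51.60)/4.471 = 6.936 mg/L.
Outfall 2: combined Q = 4.670 m³/s; C = (4.471·6.936 + 0.1990·74.00)/4.670 = 9.794 mg/L.

9.79 mg/L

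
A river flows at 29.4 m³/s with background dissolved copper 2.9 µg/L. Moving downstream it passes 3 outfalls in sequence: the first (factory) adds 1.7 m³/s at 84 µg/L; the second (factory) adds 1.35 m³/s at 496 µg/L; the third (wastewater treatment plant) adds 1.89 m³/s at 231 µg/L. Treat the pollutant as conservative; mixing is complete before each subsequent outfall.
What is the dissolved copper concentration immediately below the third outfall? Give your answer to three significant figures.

After outfall 1: Q = 29.40 + 1.700 = 31.10 m³/s; C = (29.40·2.900 + 1.700·84.00)/31.10 = 7.333 µg/L.
After outfall 2: Q = 31.10 + 1.350 = 32.45 m³/s; C = (31.10·7.333 + 1.350·496.0)/32.45 = 27.66 µg/L.
After outfall 3: Q = 32.45 + 1.890 = 34.34 m³/s; C = (32.45·27.66 + 1.890·231.0)/34.34 = 38.85 µg/L.

38.9 µg/L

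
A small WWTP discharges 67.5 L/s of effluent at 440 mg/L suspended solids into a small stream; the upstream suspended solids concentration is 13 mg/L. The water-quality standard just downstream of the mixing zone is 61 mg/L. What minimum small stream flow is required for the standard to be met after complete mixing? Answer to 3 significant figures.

533 L/s

Set C_mix = 61: (Q·13.00 + 67.50·440.0) / (Q + 67.50) = 61
→ Q = 67.50·(440.0 − 61)/(61 − 13.00) = 533.0 L/s.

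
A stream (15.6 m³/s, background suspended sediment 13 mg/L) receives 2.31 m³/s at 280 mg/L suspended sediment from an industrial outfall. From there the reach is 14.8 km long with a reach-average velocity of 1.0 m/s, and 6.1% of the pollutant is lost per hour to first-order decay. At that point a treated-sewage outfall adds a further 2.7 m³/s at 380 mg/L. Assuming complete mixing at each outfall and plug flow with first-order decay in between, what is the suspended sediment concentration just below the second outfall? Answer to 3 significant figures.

81.6 mg/L

After mixing, C = (15.60·13.00 + 2.310·280.0) / 17.91 = 849.6/17.91 = 47.44 mg/L; combined flow 17.91 m³/s.
Travel time t = 14.8·1000 / 1.0 = 14800 s = 4.111 h.
6.1%/h lost → k = −ln(1 − 0.061) = 0.06294 h⁻¹.
Applying C = C₀e^(−kt): 47.44 × 0.7720 = 36.62 mg/L.
Second outfall: C = (17.91·36.62 + 2.700·380.0)/20.61 = 81.61 mg/L.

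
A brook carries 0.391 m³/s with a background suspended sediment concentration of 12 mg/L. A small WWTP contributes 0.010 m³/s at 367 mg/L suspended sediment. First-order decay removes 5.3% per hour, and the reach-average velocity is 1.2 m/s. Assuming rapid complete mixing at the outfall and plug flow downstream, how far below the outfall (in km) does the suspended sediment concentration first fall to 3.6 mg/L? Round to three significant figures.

Flow-weighted average: C = (0.3910·12.00 + 0.01000·367.0) / 0.4010 = 8.362/0.4010 = 20.85 mg/L.
5.3%/h lost → k = −ln(1 − 0.053) = 0.05446 h⁻¹.
Set 20.85·exp(−k·t) = 3.6 → t = ln(20.85/3.6)/k = 116100 s = 32.26 h.
Distance = v·t = 1.2·116100 = 139300 m = 139.3 km.

139 km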